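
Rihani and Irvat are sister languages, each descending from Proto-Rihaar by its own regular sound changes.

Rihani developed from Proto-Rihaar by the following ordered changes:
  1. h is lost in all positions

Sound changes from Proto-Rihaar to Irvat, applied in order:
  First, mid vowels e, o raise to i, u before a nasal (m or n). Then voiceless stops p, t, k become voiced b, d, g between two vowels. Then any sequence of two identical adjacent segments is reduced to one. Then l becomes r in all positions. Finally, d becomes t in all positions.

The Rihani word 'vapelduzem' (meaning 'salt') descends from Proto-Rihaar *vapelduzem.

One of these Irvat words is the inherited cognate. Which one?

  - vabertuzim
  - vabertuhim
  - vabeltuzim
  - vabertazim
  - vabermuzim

vabertuzim

Irvat: *vapelduzem
  vapelduzem → vapelduzim   [pre-nasal raising]
  vapelduzim → vabelduzim   [intervocalic voicing]
  vabelduzim (rule 3 does not apply)
  vabelduzim → vaberduzim   [unconditioned shift]
  vaberduzim → vabertuzim   [unconditioned shift]
  giving Irvat vabertuzim.
Only 'vabertuzim' matches the regular Irvat development of *vapelduzem.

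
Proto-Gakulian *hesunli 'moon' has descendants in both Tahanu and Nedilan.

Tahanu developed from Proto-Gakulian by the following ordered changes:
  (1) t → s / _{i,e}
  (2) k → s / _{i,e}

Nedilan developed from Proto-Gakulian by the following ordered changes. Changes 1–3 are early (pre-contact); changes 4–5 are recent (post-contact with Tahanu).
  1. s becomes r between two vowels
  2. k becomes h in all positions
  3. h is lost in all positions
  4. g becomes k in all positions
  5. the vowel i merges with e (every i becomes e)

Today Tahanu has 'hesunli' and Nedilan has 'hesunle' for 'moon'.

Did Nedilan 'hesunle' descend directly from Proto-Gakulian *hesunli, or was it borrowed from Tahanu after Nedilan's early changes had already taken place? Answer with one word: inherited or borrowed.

If inherited, *hesunli would pass through all of Nedilan's changes:
Nedilan: *hesunli
  hesunli → herunli   [rhotacism]
  herunli (rule 2 does not apply)
  herunli → erunli   [h-loss]
  erunli (rule 4 does not apply)
  erunli → erunle   [vowel merger]
  giving Nedilan erunle.
If borrowed from Tahanu 'hesunli' after the early changes, it would undergo only the recent ones:
  rule 4 (unconditioned shift): no change (hesunli)
  rule 5 (vowel merger): hesunli → hesunle
  ⇒ as a loan: hesunle
Nedilan 'hesunle' matches the loan outcome 'hesunle', not the inherited 'erunle' — it skipped the early Nedilan changes, so it was borrowed from Tahanu.

borrowed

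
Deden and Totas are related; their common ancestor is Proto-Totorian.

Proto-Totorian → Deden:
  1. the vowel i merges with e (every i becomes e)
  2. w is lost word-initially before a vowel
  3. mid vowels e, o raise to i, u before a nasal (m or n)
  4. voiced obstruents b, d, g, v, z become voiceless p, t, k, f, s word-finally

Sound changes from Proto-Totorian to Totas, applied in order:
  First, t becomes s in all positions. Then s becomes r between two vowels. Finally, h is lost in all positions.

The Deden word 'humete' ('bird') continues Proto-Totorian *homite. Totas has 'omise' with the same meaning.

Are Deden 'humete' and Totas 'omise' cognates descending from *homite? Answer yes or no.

Derive the expected Totas reflex of *homite:
Totas: start from *homite.
  rule 1 (unconditioned shift): homite → homise
  rule 2 (rhotacism): homise → homire
  rule 3 (h-loss): homire → omire
  ⇒ Totas omire
The regular Totas reflex would be 'omire', but the attested form is 'omise'. The correspondence is irregular, so they are not cognates (the Totas form has a different source).

no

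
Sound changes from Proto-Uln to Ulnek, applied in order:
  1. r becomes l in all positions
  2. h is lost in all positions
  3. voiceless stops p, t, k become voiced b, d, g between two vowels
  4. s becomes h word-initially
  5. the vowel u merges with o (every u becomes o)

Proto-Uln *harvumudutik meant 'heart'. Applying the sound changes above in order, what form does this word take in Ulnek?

alvomododik

Ulnek: start from *harvumudutik.
  rule 1 (unconditioned shift): harvumudutik → halvumudutik
  rule 2 (h-loss): halvumudutik → alvumudutik
  rule 3 (intervocalic voicing): alvumudutik → alvumududik
  rule 4: no change — alvumududik
  rule 5 (vowel merger): alvumududik → alvomododik
  ⇒ Ulnek alvomododik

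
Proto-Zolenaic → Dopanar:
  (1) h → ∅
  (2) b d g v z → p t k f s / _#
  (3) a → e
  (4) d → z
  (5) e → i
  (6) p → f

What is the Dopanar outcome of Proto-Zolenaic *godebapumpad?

gozibifumfit

Dopanar: *godebapumpad > godebapumpat > godebepumpet > gozebepumpet > gozibipumpit > gozibifumfit  (by final devoicing, vowel merger, unconditioned shift, vowel merger, unconditioned shift)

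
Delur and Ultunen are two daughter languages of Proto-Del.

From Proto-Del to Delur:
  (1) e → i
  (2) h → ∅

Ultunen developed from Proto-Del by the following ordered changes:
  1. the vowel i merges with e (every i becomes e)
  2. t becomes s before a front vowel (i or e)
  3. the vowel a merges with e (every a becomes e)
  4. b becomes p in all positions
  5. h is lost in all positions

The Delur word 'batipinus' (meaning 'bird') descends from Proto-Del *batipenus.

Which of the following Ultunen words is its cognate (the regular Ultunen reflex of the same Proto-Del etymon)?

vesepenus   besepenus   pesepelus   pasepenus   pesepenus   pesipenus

pesepenus

Ultunen: start from *batipenus.
  rule 1 (vowel merger): batipenus → batepenus
  rule 2 (palatalisation): batepenus → basepenus
  rule 3 (vowel merger): basepenus → besepenus
  rule 4 (unconditioned shift): besepenus → pesepenus
  rule 5: no change — pesepenus
  ⇒ Ultunen pesepenus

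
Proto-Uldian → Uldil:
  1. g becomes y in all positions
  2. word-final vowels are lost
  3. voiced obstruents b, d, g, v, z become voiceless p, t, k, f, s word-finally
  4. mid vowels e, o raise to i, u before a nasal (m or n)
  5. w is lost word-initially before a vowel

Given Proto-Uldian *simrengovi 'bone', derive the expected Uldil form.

simrinyof

Uldil: start from *simrengovi.
  rule 1 (unconditioned shift): simrengovi → simrenyovi
  rule 2 (apocope): simrenyovi → simrenyov
  rule 3 (final devoicing): simrenyov → simrenyof
  rule 4 (pre-nasal raising): simrenyof → simrinyof
  rule 5: no change — simrinyof
  ⇒ Uldil simrinyof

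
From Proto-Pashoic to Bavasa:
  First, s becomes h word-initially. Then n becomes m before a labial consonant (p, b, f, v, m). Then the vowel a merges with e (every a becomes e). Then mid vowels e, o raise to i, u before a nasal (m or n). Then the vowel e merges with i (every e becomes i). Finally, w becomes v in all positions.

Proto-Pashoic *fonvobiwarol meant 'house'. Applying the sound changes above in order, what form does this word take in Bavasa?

Bavasa: start from *fonvobiwarol.
  rule 1: no change — fonvobiwarol
  rule 2 (nasal place assimilation): fonvobiwarol → fomvobiwarol
  rule 3 (vowel merger): fomvobiwarol → fomvobiwerol
  rule 4 (pre-nasal raising): fomvobiwerol → fumvobiwerol
  rule 5 (vowel merger): fumvobiwerol → fumvobiwirol
  rule 6 (unconditioned shift): fumvobiwirol → fumvobivirol
  ⇒ Bavasa fumvobivirol

fumvobivirol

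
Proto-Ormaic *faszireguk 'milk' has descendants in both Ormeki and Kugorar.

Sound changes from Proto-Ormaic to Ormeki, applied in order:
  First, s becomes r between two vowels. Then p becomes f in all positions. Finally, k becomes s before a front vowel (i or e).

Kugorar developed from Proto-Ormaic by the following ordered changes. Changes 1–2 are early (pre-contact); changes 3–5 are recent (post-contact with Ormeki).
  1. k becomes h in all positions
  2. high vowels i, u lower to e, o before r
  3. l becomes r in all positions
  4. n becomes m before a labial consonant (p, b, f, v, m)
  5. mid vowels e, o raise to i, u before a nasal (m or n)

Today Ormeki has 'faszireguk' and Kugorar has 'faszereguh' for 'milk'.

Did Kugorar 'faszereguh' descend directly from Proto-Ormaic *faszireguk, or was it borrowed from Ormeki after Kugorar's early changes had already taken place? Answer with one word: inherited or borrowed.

If inherited, *faszireguk would pass through all of Kugorar's changes:
Kugorar: start from *faszireguk.
  rule 1 (unconditioned shift): faszireguk → faszireguh
  rule 2 (pre-rhotic lowering): faszireguh → faszereguh
  rule 3: no change — faszereguh
  rule 4: no change — faszereguh
  rule 5: no change — faszereguh
  ⇒ Kugorar faszereguh
If borrowed from Ormeki 'faszireguk' after the early changes, it would undergo only the recent ones:
  rule 3 (unconditioned shift): no change (faszireguk)
  rule 4 (nasal place assimilation): no change (faszireguk)
  rule 5 (pre-nasal raising): no change (faszireguk)
  ⇒ as a loan: faszireguk
Kugorar 'faszereguh' matches the inherited outcome exactly, so it is an inherited cognate, not a loan.

inherited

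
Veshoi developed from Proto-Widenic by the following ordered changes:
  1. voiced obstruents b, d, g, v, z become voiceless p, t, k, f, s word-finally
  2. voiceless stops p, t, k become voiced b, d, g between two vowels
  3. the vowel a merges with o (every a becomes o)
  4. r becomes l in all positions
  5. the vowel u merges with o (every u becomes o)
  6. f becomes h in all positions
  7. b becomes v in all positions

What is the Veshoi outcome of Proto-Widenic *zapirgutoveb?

zovilgodovep

Veshoi: *zapirgutoveb
  zapirgutoveb → zapirgutovep   [final devoicing]
  zapirgutovep → zabirgudovep   [intervocalic voicing]
  zabirgudovep → zobirgudovep   [vowel merger]
  zobirgudovep → zobilgudovep   [unconditioned shift]
  zobilgudovep → zobilgodovep   [vowel merger]
  zobilgodovep (rule 6 does not apply)
  zobilgodovep → zovilgodovep   [unconditioned shift]
  giving Veshoi zovilgodovep.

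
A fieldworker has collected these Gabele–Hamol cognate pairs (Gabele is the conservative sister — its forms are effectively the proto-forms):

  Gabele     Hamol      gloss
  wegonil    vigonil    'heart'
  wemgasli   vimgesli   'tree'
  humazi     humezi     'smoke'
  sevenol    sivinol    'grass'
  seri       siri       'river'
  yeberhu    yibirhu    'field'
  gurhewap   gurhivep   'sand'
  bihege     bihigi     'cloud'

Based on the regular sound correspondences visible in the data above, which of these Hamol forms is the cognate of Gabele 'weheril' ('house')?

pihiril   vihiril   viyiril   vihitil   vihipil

vihiril

wegonil ~ vigonil, wemgasli ~ vimgesli — Gabele w corresponds to Hamol v word-initially before a front vowel.
wegonil ~ vigonil, gurhewap ~ gurhivep — Gabele e corresponds to Hamol i after a consonant, before a consonant other than r, m, n, p, b, f, v.
seri ~ siri, yeberhu ~ yibirhu — Gabele e corresponds to Hamol i after a consonant, before r.
Applying these to Gabele 'weheril':
  weheril → veheril   (w→v word-initially before a front vowel)
  veheril → viheril   (e→i after a consonant, before a consonant other than r, m, n, p, b, f, v)
  viheril → vihiril   (e→i after a consonant, before r)
So the Hamol cognate is 'vihiril'.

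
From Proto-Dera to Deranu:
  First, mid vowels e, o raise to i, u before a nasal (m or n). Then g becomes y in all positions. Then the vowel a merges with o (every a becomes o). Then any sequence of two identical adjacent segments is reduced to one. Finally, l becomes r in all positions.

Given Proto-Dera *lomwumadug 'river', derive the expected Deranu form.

Deranu: *lomwumadug
  lomwumadug → lumwumadug   [pre-nasal raising]
  lumwumadug → lumwumaduy   [unconditioned shift]
  lumwumaduy → lumwumoduy   [vowel merger]
  lumwumoduy (rule 4 does not apply)
  lumwumoduy → rumwumoduy   [unconditioned shift]
  giving Deranu rumwumoduy.

rumwumoduy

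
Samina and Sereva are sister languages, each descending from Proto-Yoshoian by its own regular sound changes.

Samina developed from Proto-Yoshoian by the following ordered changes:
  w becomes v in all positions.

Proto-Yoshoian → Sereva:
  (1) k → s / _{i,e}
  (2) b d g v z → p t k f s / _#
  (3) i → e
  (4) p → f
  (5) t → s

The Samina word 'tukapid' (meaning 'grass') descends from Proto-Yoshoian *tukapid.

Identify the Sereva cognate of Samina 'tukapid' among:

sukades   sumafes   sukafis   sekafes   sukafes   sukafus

Sereva: start from *tukapid.
  rule 1: no change — tukapid
  rule 2 (final devoicing): tukapid → tukapit
  rule 3 (vowel merger): tukapit → tukapet
  rule 4 (unconditioned shift): tukapet → tukafet
  rule 5 (unconditioned shift): tukafet → sukafes
  ⇒ Sereva sukafes
Among the options, 'sukafes' alone shows every Sereva change applied in order.

sukafes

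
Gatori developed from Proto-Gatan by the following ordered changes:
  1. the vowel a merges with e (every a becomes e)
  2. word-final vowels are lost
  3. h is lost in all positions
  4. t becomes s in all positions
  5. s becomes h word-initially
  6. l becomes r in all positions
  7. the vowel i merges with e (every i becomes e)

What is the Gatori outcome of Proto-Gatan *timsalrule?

Gatori: start from *timsalrule.
  rule 1 (vowel merger): timsalrule → timselrule
  rule 2 (apocope): timselrule → timselrul
  rule 3: no change — timselrul
  rule 4 (unconditioned shift): timselrul → simselrul
  rule 5 (debuccalisation): simselrul → himselrul
  rule 6 (unconditioned shift): himselrul → himserrur
  rule 7 (vowel merger): himserrur → hemserrur
  ⇒ Gatori hemserrur

hemserrur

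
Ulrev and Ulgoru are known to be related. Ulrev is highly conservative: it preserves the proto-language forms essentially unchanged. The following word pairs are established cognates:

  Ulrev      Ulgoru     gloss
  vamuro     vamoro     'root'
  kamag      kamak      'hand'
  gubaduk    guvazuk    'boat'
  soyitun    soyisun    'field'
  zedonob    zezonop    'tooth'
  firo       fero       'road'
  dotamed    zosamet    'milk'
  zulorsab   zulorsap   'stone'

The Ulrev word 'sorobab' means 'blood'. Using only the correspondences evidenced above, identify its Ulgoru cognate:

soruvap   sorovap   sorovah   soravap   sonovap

gubaduk ~ guvazuk — Ulrev b corresponds to Ulgoru v between vowels (before a back vowel).
zedonob ~ zezonop, zulorsab ~ zulorsap — Ulrev b corresponds to Ulgoru p word-finally.
Applying these to Ulrev 'sorobab':
  sorobab → sorovab   (b→v between vowels (before a back vowel))
  sorovab → sorovap   (b→p word-finally)
So the Ulgoru cognate is 'sorovap'.

sorovap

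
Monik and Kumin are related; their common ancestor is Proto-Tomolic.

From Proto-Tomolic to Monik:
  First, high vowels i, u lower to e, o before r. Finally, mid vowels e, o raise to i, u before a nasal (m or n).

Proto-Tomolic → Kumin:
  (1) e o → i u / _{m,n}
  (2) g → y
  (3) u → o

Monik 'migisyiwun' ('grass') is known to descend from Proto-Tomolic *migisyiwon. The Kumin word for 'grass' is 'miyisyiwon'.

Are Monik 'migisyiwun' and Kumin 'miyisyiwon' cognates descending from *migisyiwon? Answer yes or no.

Derive the expected Kumin reflex of *migisyiwon:
Kumin: *migisyiwon
  migisyiwon → migisyiwun   [pre-nasal raising]
  migisyiwun → miyisyiwun   [unconditioned shift]
  miyisyiwun → miyisyiwon   [vowel merger]
  giving Kumin miyisyiwon.
Kumin 'miyisyiwon' matches the regular reflex exactly, so the pair is cognate.

yes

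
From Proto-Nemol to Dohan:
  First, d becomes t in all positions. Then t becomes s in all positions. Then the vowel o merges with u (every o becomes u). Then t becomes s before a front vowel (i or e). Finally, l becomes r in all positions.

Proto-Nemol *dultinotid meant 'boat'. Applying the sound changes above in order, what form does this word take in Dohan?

Dohan: *dultinotid
  dultinotid → tultinotit   [unconditioned shift]
  tultinotit → sulsinosis   [unconditioned shift]
  sulsinosis → sulsinusis   [vowel merger]
  sulsinusis (rule 4 does not apply)
  sulsinusis → sursinusis   [unconditioned shift]
  giving Dohan sursinusis.

sursinusis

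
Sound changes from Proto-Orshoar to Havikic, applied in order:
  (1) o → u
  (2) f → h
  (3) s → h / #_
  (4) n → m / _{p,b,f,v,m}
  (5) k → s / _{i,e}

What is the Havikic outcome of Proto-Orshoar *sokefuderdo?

Havikic: start from *sokefuderdo.
  rule 1 (vowel merger): sokefuderdo → sukefuderdu
  rule 2 (unconditioned shift): sukefuderdu → sukehuderdu
  rule 3 (debuccalisation): sukehuderdu → hukehuderdu
  rule 4: no change — hukehuderdu
  rule 5 (palatalisation): hukehuderdu → husehuderdu
  ⇒ Havikic husehuderdu

husehuderdu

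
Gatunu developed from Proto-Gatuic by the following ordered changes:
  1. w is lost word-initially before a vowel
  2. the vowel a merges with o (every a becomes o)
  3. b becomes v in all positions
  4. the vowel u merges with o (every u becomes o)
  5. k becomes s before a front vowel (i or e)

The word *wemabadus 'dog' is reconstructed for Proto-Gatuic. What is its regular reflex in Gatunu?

Gatunu: *wemabadus
  wemabadus → emabadus   [glide loss]
  emabadus → emobodus   [vowel merger]
  emobodus → emovodus   [unconditioned shift]
  emovodus → emovodos   [vowel merger]
  emovodos (rule 5 does not apply)
  giving Gatunu emovodos.

emovodos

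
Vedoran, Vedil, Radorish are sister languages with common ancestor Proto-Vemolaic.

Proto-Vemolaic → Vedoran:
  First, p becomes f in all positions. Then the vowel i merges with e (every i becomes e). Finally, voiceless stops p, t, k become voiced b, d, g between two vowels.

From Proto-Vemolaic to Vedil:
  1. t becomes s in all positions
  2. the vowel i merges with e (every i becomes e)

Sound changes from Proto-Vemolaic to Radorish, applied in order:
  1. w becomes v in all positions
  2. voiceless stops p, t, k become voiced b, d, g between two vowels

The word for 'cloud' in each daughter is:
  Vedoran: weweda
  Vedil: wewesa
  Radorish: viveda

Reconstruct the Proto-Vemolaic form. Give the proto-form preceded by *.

Position 2: Vedoran has e, Vedil has e, Radorish has i. Radorish preserves i here (none of its changes turn any other segment into i), so the proto-segment is *i.
Position 5: Vedoran has d, Vedil has s, Radorish has d. Taking the neighbouring segments as reconstructed: Vedoran d could go back to *t or *d; Vedil s could go back to *t or *s; Radorish d could go back to *t or *d — the one source consistent with every daughter is *t.
Position 1: Vedoran has w, Vedil has w, Radorish has v. Vedoran preserves w here (none of its changes turn any other segment into w), so the proto-segment is *w.
Verify the candidate proto-form against each daughter:
Vedoran: *wiweta
  wiweta (rule 1 does not apply)
  wiweta → weweta   [vowel merger]
  weweta → weweda   [intervocalic voicing]
  giving Vedoran weweda.
Vedil: start from *wiweta.
  rule 1 (unconditioned shift): wiweta → wiwesa
  rule 2 (vowel merger): wiwesa → wewesa
  ⇒ Vedil wewesa
Radorish: *wiweta > viveta > viveda  (by unconditioned shift, intervocalic voicing)
No other proto-form is consistent with every reflex, so the reconstruction is *wiweta.

*wiweta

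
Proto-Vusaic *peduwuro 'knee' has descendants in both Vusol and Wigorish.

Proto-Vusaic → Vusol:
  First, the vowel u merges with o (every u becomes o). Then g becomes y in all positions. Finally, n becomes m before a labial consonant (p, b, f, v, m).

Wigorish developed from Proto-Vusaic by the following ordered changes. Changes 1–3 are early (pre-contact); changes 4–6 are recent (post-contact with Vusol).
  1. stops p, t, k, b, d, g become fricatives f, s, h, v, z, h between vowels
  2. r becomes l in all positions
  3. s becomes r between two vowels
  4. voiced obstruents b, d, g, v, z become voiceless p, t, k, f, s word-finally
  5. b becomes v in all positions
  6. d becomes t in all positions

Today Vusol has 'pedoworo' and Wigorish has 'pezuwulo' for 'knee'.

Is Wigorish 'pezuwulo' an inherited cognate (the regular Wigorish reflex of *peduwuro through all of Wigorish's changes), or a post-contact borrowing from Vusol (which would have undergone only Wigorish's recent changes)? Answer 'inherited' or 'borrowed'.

inherited

If inherited, *peduwuro would pass through all of Wigorish's changes:
Wigorish: *peduwuro > pezuwuro > pezuwulo  (by intervocalic lenition, unconditioned shift)
If borrowed from Vusol 'pedoworo' after the early changes, it would undergo only the recent ones:
  rule 4 (final devoicing): no change (pedoworo)
  rule 5 (unconditioned shift): no change (pedoworo)
  rule 6 (unconditioned shift): pedoworo → petoworo
  ⇒ as a loan: petoworo
Wigorish 'pezuwulo' matches the inherited outcome exactly, so it is an inherited cognate, not a loan.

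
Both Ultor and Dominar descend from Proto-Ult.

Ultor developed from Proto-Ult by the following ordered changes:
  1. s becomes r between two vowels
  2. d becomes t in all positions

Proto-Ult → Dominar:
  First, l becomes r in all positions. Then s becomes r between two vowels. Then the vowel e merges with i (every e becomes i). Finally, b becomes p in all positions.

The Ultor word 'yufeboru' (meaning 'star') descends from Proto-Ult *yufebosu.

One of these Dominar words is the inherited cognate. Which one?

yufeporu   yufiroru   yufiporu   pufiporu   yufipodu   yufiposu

Dominar: *yufebosu > yufeboru > yufiboru > yufiporu  (by rhotacism, vowel merger, unconditioned shift)
Only 'yufiporu' matches the regular Dominar development of *yufebosu.

yufiporu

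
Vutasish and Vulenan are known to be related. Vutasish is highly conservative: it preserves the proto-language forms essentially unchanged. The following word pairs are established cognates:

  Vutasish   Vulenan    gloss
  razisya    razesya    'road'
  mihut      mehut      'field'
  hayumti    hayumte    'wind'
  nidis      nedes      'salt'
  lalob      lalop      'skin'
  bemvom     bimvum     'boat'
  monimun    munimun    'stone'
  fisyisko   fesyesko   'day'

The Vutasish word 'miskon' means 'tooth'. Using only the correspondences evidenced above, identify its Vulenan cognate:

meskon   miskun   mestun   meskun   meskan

meskun

razisya ~ razesya, mihut ~ mehut — Vutasish i corresponds to Vulenan e after a consonant, before a consonant other than r, m, n, p, b, f, v.
monimun ~ munimun — Vutasish o corresponds to Vulenan u after a consonant, before a nasal.
Applying these to Vutasish 'miskon':
  miskon → meskon   (i→e after a consonant, before a consonant other than r, m, n, p, b, f, v)
  meskon → meskun   (o→u after a consonant, before a nasal)
So the Vulenan cognate is 'meskun'.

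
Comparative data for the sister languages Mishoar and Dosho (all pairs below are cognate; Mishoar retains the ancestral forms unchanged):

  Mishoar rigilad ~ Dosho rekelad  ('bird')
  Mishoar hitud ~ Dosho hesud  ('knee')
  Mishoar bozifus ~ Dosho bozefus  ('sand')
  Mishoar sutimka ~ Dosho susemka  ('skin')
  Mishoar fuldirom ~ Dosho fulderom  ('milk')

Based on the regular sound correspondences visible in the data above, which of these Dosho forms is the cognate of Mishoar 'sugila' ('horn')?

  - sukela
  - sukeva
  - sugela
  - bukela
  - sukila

sukela

rigilad ~ rekelad — Mishoar g corresponds to Dosho k between vowels (before a front vowel).
rigilad ~ rekelad, hitud ~ hesud — Mishoar i corresponds to Dosho e after a consonant, before a consonant other than r, m, n, p, b, f, v.
Applying these to Mishoar 'sugila':
  sugila → sukila   (g→k between vowels (before a front vowel))
  sukila → sukela   (i→e after a consonant, before a consonant other than r, m, n, p, b, f, v)
So the Dosho cognate is 'sukela'.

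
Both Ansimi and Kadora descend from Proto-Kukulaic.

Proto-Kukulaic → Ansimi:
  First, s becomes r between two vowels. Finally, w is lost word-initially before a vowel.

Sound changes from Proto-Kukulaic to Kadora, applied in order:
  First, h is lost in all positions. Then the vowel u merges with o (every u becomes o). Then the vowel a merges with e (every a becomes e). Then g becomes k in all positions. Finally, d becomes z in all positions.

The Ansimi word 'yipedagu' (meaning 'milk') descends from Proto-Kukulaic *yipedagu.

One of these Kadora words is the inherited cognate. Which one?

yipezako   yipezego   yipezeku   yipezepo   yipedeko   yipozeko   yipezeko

yipezeko

Kadora: *yipedagu
  yipedagu (rule 1 does not apply)
  yipedagu → yipedago   [vowel merger]
  yipedago → yipedego   [vowel merger]
  yipedego → yipedeko   [unconditioned shift]
  yipedeko → yipezeko   [unconditioned shift]
  giving Kadora yipezeko.
Among the options, 'yipezeko' alone shows every Kadora change applied in order.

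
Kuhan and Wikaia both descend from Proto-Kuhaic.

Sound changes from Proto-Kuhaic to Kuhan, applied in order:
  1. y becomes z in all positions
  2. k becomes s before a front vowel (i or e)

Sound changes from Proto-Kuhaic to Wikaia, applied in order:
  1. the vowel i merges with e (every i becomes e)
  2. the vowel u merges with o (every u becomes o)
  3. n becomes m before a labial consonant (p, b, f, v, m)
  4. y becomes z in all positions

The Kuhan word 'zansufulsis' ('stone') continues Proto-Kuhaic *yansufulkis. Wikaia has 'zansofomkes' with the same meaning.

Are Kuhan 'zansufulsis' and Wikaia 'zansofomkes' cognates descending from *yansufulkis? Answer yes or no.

no

Derive the expected Wikaia reflex of *yansufulkis:
Wikaia: *yansufulkis > yansufulkes > yansofolkes > zansofolkes  (by vowel merger, vowel merger, unconditioned shift)
The regular Wikaia reflex would be 'zansofolkes', but the attested form is 'zansofomkes'. The correspondence is irregular, so they are not cognates (the Wikaia form has a different source).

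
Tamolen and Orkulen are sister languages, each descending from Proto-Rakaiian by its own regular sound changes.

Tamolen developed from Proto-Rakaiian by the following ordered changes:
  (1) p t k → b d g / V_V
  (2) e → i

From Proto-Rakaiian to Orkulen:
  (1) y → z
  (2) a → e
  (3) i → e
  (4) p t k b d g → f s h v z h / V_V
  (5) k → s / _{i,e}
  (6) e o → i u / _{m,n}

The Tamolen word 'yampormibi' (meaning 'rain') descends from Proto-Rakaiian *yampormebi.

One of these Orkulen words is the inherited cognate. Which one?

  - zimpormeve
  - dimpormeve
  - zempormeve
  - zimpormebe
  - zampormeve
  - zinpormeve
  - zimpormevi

Orkulen: start from *yampormebi.
  rule 1 (unconditioned shift): yampormebi → zampormebi
  rule 2 (vowel merger): zampormebi → zempormebi
  rule 3 (vowel merger): zempormebi → zempormebe
  rule 4 (intervocalic lenition): zempormebe → zempormeve
  rule 5: no change — zempormeve
  rule 6 (pre-nasal raising): zempormeve → zimpormeve
  ⇒ Orkulen zimpormeve
The other candidates each miss or misapply at least one Orkulen change.

zimpormeve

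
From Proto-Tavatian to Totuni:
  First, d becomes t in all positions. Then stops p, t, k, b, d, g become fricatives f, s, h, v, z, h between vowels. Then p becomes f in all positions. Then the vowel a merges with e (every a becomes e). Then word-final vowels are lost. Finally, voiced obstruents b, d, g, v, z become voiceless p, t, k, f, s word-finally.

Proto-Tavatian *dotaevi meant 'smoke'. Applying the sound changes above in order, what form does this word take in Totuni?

Totuni: start from *dotaevi.
  rule 1 (unconditioned shift): dotaevi → totaevi
  rule 2 (intervocalic lenition): totaevi → tosaevi
  rule 3: no change — tosaevi
  rule 4 (vowel merger): tosaevi → toseevi
  rule 5 (apocope): toseevi → toseev
  rule 6 (final devoicing): toseev → toseef
  ⇒ Totuni toseef

toseef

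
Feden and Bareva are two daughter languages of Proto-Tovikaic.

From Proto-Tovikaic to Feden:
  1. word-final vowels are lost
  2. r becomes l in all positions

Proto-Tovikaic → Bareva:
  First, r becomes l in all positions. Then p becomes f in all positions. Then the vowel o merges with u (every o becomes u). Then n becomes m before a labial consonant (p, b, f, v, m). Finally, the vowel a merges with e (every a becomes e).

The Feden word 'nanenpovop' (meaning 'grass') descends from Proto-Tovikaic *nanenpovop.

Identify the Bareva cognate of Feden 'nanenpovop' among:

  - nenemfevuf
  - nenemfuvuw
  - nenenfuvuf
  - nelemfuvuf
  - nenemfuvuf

Bareva: *nanenpovop
  nanenpovop (rule 1 does not apply)
  nanenpovop → nanenfovof   [unconditioned shift]
  nanenfovof → nanenfuvuf   [vowel merger]
  nanenfuvuf → nanemfuvuf   [nasal place assimilation]
  nanemfuvuf → nenemfuvuf   [vowel merger]
  giving Bareva nenemfuvuf.
Only 'nenemfuvuf' matches the regular Bareva development of *nanenpovop.

nenemfuvuf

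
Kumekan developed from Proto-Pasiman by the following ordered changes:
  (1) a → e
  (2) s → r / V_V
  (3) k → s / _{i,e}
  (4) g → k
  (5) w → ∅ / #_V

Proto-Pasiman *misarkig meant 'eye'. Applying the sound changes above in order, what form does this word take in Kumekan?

mirersik

Kumekan: *misarkig
  misarkig → miserkig   [vowel merger]
  miserkig → mirerkig   [rhotacism]
  mirerkig → mirersig   [palatalisation]
  mirersig → mirersik   [unconditioned shift]
  mirersik (rule 5 does not apply)
  giving Kumekan mirersik.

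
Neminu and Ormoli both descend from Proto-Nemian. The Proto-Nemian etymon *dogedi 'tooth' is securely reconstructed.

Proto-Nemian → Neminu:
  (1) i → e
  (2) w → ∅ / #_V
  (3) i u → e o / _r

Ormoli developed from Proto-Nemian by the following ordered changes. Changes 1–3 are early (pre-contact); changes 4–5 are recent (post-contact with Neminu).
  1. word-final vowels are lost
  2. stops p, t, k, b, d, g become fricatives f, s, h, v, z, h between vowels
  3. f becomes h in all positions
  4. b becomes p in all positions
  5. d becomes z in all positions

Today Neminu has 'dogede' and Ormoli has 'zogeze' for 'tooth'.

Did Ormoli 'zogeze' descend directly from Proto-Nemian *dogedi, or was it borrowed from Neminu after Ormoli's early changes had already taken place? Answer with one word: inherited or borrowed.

borrowed

If inherited, *dogedi would pass through all of Ormoli's changes:
Ormoli: *dogedi > doged > dohed > zohez  (by apocope, intervocalic lenition, unconditioned shift)
If borrowed from Neminu 'dogede' after the early changes, it would undergo only the recent ones:
  rule 4 (unconditioned shift): no change (dogede)
  rule 5 (unconditioned shift): dogede → zogeze
  ⇒ as a loan: zogeze
Ormoli 'zogeze' matches the loan outcome 'zogeze', not the inherited 'zohez' — it skipped the early Ormoli changes, so it was borrowed from Neminu.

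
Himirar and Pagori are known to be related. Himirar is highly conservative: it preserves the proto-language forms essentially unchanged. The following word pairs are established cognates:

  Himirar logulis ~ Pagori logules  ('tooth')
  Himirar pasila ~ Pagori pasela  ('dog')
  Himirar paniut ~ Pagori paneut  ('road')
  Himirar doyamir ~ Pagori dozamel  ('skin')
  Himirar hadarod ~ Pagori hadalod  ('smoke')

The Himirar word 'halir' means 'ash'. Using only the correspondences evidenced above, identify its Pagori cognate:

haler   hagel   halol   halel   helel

doyamir ~ dozamel — Himirar i corresponds to Pagori e after a consonant, before r.
doyamir ~ dozamel — Himirar r corresponds to Pagori l word-finally.
Applying these to Himirar 'halir':
  halir → haler   (i→e after a consonant, before r)
  haler → halel   (r→l word-finally)
So the Pagori cognate is 'halel'.

halel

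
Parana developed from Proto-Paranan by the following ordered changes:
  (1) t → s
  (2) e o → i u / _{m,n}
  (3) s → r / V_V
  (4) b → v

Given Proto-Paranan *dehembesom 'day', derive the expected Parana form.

Parana: start from *dehembesom.
  rule 1: no change — dehembesom
  rule 2 (pre-nasal raising): dehembesom → dehimbesum
  rule 3 (rhotacism): dehimbesum → dehimberum
  rule 4 (unconditioned shift): dehimberum → dehimverum
  ⇒ Parana dehimverum

dehimverum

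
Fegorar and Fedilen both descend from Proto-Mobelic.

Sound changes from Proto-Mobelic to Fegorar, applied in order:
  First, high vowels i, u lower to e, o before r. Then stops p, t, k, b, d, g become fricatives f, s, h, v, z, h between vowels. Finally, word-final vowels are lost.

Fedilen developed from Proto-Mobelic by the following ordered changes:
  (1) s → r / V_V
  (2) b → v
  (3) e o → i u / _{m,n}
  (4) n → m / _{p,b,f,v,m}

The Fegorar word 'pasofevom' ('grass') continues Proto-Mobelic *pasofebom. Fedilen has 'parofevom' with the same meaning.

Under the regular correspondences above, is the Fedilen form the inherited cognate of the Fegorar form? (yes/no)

Derive the expected Fedilen reflex of *pasofebom:
Fedilen: *pasofebom > parofebom > parofevom > parofevum  (by rhotacism, unconditioned shift, pre-nasal raising)
The regular Fedilen reflex would be 'parofevum', but the attested form is 'parofevom'. The correspondence is irregular, so they are not cognates (the Fedilen form has a different source).

no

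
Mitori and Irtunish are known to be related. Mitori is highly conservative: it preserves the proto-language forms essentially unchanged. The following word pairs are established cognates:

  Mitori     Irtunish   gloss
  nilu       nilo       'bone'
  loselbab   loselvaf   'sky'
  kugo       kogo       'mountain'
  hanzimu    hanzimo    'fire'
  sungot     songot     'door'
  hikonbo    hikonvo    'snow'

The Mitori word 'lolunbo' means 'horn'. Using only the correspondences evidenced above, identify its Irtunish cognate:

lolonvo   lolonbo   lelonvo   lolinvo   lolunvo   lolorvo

sungot ~ songot — Mitori u corresponds to Irtunish o after a consonant, before a nasal.
hikonbo ~ hikonvo — Mitori b corresponds to Irtunish v after a consonant, before a back vowel.
Applying these to Mitori 'lolunbo':
  lolunbo → lolonbo   (u→o after a consonant, before a nasal)
  lolonbo → lolonvo   (b→v after a consonant, before a back vowel)
So the Irtunish cognate is 'lolonvo'.

lolonvo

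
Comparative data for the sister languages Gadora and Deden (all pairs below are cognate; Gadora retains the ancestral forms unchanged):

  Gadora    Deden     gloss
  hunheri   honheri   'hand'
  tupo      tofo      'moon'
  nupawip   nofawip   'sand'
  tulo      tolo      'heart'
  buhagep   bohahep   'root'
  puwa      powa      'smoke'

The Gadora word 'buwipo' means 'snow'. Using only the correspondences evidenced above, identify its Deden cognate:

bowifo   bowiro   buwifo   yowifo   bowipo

bowifo

tulo ~ tolo, buhagep ~ bohahep — Gadora u corresponds to Deden o after a consonant, before a consonant other than r, m, n, p, b, f, v.
tupo ~ tofo — Gadora p corresponds to Deden f between vowels (before a back vowel).
Applying these to Gadora 'buwipo':
  buwipo → bowipo   (u→o after a consonant, before a consonant other than r, m, n, p, b, f, v)
  bowipo → bowifo   (p→f between vowels (before a back vowel))
So the Deden cognate is 'bowifo'.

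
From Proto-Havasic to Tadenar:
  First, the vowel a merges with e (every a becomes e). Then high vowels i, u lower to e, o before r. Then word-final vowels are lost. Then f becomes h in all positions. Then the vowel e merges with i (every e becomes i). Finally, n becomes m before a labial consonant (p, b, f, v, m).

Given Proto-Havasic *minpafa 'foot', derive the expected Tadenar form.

mimpih

Tadenar: *minpafa > minpefe > minpef > minpeh > minpih > mimpih  (by vowel merger, apocope, unconditioned shift, vowel merger, nasal place assimilation)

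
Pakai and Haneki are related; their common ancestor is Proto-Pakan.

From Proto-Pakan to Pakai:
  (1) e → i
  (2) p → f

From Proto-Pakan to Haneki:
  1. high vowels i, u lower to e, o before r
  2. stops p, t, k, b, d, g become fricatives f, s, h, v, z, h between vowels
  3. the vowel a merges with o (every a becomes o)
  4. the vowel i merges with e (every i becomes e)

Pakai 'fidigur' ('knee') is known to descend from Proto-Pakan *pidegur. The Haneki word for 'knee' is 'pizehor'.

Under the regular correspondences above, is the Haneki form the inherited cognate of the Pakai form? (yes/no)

no

Derive the expected Haneki reflex of *pidegur:
Haneki: start from *pidegur.
  rule 1 (pre-rhotic lowering): pidegur → pidegor
  rule 2 (intervocalic lenition): pidegor → pizehor
  rule 3: no change — pizehor
  rule 4 (vowel merger): pizehor → pezehor
  ⇒ Haneki pezehor
The regular Haneki reflex would be 'pezehor', but the attested form is 'pizehor'. The correspondence is irregular, so they are not cognates (the Haneki form has a different source).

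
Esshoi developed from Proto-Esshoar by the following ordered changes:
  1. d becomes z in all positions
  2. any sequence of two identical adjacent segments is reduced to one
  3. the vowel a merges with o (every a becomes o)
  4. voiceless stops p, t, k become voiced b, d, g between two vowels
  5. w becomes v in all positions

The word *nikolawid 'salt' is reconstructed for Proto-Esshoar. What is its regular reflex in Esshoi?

Esshoi: start from *nikolawid.
  rule 1 (unconditioned shift): nikolawid → nikolawiz
  rule 2: no change — nikolawiz
  rule 3 (vowel merger): nikolawiz → nikolowiz
  rule 4 (intervocalic voicing): nikolowiz → nigolowiz
  rule 5 (unconditioned shift): nigolowiz → nigoloviz
  ⇒ Esshoi nigoloviz

nigoloviz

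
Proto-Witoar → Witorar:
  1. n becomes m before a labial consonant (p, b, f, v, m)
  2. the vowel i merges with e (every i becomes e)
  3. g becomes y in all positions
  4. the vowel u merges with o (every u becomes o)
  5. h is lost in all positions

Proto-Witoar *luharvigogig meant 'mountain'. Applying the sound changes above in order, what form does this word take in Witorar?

loarveyoyey

Witorar: start from *luharvigogig.
  rule 1: no change — luharvigogig
  rule 2 (vowel merger): luharvigogig → luharvegogeg
  rule 3 (unconditioned shift): luharvegogeg → luharveyoyey
  rule 4 (vowel merger): luharveyoyey → loharveyoyey
  rule 5 (h-loss): loharveyoyey → loarveyoyey
  ⇒ Witorar loarveyoyey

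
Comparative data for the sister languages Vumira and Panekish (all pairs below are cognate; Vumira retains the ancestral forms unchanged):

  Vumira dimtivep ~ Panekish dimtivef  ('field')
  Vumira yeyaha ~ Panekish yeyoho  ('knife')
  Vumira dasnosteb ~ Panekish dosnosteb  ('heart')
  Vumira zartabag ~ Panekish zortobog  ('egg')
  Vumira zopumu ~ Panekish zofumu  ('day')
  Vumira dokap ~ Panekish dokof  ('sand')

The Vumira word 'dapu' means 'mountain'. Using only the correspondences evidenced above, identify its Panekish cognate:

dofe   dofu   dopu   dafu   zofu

dokap ~ dokof — Vumira a corresponds to Panekish o after a consonant, before a labial obstruent.
zopumu ~ zofumu — Vumira p corresponds to Panekish f between vowels (before a back vowel).
Applying these to Vumira 'dapu':
  dapu → dopu   (a→o after a consonant, before a labial obstruent)
  dopu → dofu   (p→f between vowels (before a back vowel))
So the Panekish cognate is 'dofu'.

dofu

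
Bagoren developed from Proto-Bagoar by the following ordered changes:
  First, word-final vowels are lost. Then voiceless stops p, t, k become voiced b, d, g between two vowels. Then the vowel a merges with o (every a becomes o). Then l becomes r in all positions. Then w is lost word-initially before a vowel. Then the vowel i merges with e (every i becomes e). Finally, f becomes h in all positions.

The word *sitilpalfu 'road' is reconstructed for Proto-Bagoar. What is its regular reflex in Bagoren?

sederporh

Bagoren: *sitilpalfu
  sitilpalfu → sitilpalf   [apocope]
  sitilpalf → sidilpalf   [intervocalic voicing]
  sidilpalf → sidilpolf   [vowel merger]
  sidilpolf → sidirporf   [unconditioned shift]
  sidirporf (rule 5 does not apply)
  sidirporf → sederporf   [vowel merger]
  sederporf → sederporh   [unconditioned shift]
  giving Bagoren sederporh.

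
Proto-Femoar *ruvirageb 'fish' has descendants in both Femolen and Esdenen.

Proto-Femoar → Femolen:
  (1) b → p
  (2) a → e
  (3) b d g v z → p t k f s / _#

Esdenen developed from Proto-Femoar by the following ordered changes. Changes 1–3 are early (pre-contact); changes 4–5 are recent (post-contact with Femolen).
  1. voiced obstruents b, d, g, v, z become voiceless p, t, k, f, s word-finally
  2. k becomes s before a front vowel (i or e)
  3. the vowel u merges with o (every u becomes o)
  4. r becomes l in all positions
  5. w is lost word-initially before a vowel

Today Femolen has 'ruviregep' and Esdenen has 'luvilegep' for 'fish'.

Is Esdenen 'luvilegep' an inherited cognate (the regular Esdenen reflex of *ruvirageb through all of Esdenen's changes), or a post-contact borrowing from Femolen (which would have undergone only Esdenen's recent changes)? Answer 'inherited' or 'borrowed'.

borrowed

If inherited, *ruvirageb would pass through all of Esdenen's changes:
Esdenen: start from *ruvirageb.
  rule 1 (final devoicing): ruvirageb → ruviragep
  rule 2: no change — ruviragep
  rule 3 (vowel merger): ruviragep → roviragep
  rule 4 (unconditioned shift): roviragep → lovilagep
  rule 5: no change — lovilagep
  ⇒ Esdenen lovilagep
If borrowed from Femolen 'ruviregep' after the early changes, it would undergo only the recent ones:
  rule 4 (unconditioned shift): ruviregep → luvilegep
  rule 5 (glide loss): no change (luvilegep)
  ⇒ as a loan: luvilegep
Esdenen 'luvilegep' matches the loan outcome 'luvilegep', not the inherited 'lovilagep' — it skipped the early Esdenen changes, so it was borrowed from Femolen.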